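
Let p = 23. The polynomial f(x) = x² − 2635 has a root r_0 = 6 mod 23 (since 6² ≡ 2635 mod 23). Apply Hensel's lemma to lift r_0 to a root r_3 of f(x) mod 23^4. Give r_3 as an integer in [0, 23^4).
r_3 = 63394 (mod 279841)

Hensel's recurrence: r_{i+1} = r_i − f(r_i)·(f′(r_i))^{-1} mod 23^{i+2}, with f′(x) = 2x. Iterate:
  r_0 = 6 (mod 23)
  r_1 = 443 (mod 529)
  r_2 = 2559 (mod 12167)
  r_3 = 63394 (mod 279841)
Final: r_3 = 63394, and one checks f(r_3) ≡ 0 mod 23^4.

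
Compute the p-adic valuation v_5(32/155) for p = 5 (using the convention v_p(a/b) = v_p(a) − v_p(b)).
v_5(32/155) = -1

Factor powers of 5 from the numerator and denominator of the reduced fraction: 32 = 5^0 · 32 and 155 = 5^1 · 31. Apply v_p(a/b) = v_p(a) − v_p(b): v_5(32/155) = 0 − 1 = -1.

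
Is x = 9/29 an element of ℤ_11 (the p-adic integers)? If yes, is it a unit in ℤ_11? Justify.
x ∈ ℤ_11^× (unit); v_11(x) = 0

ℤ_11 = {x ∈ ℚ_11 : v_11(x) ≥ 0} and ℤ_11^× = {x ∈ ℤ_11 : v_11(x) = 0}. Here v_11(9/29) = v_11(num) − v_11(den) = 0; compare against these criteria.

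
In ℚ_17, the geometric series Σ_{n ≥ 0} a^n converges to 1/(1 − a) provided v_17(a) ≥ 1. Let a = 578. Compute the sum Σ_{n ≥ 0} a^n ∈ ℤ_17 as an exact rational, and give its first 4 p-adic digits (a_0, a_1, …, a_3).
Σ a^n = 1/(1 − a) = -1/577;  first 4 digits = (1, 0, 2, 0)

v_17(a) = 2 ≥ 1, so the series converges in ℤ_17 to 1/(1 − a) = 1/(1 − 578) = -1/577. Expand this rational in ℤ_17: compute digits iteratively via d_i = x_i mod 17, x_{i+1} = (x_i − d_i)/17. The first 4 digits are (1, 0, 2, 0).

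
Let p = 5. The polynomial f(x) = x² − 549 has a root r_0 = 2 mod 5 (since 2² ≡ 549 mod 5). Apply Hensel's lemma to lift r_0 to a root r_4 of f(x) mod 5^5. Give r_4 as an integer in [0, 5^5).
r_4 = 1382 (mod 3125)

Hensel's recurrence: r_{i+1} = r_i − f(r_i)·(f′(r_i))^{-1} mod 5^{i+2}, with f′(x) = 2x. Iterate:
  r_0 = 2 (mod 5)
  r_1 = 7 (mod 25)
  r_2 = 7 (mod 125)
  r_3 = 132 (mod 625)
  r_4 = 1382 (mod 3125)
Final: r_4 = 1382, and one checks f(r_4) ≡ 0 mod 5^5.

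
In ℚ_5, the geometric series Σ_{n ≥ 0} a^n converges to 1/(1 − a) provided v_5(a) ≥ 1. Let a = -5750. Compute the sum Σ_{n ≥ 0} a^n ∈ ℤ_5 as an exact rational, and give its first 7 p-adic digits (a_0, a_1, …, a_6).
Σ a^n = 1/(1 − a) = 1/5751;  first 7 digits = (1, 0, 0, 4, 0, 3, 0)

v_5(a) = 3 ≥ 1, so the series converges in ℤ_5 to 1/(1 − a) = 1/(1 − (-5750)) = 1/5751. Expand this rational in ℤ_5: compute digits iteratively via d_i = x_i mod 5, x_{i+1} = (x_i − d_i)/5. The first 7 digits are (1, 0, 0, 4, 0, 3, 0).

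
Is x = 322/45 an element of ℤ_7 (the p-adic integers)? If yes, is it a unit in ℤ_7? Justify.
x ∈ ℤ_7 but not a unit; v_7(x) = 1 > 0

ℤ_7 = {x ∈ ℚ_7 : v_7(x) ≥ 0} and ℤ_7^× = {x ∈ ℤ_7 : v_7(x) = 0}. Here v_7(322/45) = v_7(num) − v_7(den) = 1; compare against these criteria.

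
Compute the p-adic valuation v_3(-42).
v_3(-42) = 1

v_3(n) is the largest exponent k such that 3^k divides n. Factor out: -42 = -3^1 · 14. (Sign doesn't affect v_p.) So v_3(-42) = 1.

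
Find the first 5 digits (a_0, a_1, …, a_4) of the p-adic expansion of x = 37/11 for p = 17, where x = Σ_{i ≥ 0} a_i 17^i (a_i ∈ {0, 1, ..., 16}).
(a_0, …, a_4) = (8, 9, 1, 3, 6)

v_17(37/11) = 0 (numerator and denominator both coprime to 17), so x ∈ ℤ_17^×. Compute digits iteratively via a_i = x_i mod 17, x_{i+1} = (x_i − a_i)/17, with x_0 = x:
  x_0 = 37/11;  a_0 = 8;  x_1 = (x_0 − 8)/17 = -3/11
  x_1 = -3/11;  a_1 = 9;  x_2 = (x_1 − 9)/17 = -6/11
  x_2 = -6/11;  a_2 = 1;  x_3 = (x_2 − 1)/17 = -1/11
  x_3 = -1/11;  a_3 = 3;  x_4 = (x_3 − 3)/17 = -2/11
  x_4 = -2/11;  a_4 = 6;  x_5 = (x_4 − 6)/17 = -4/11
Digits: (8, 9, 1, 3, 6).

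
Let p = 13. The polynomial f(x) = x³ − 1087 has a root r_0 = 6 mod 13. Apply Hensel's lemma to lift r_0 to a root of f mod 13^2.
r_1 = 97 (mod 169)

Hensel: r_{i+1} = r_i − f(r_i)/f′(r_i) mod 13^{i+2}, where f′(x) = 3x². Iterate:
  r_0 = 6 (mod 13)
  r_1 = 97 (mod 169)
Final: r = 97 with f(r) ≡ 0 mod 13^2.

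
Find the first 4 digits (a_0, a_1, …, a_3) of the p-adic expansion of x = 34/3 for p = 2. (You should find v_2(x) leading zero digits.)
(a_0, …, a_3) = (0, 1, 1, 0)

v_2(34/3) = 1, so a_0 = ... = a_0 = 0. Factor out: x = 2^1 · u with u = 17/3 a unit in ℤ_2. Expand u iteratively via a_{v+i} = u_i mod 2, u_{i+1} = (u_i − a_{v+i})/2:
  u_0 = 17/3;  a_1 = 1;  u_1 = (u_0 − 1)/2 = 7/3
  u_1 = 7/3;  a_2 = 1;  u_2 = (u_1 − 1)/2 = 2/3
  u_2 = 2/3;  a_3 = 0;  u_3 = (u_2 − 0)/2 = 1/3
Digits: (0, 1, 1, 0).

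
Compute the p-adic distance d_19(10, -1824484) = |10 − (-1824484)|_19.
d_19(10, -1824484) = 1/130321

Step 1 — x − y = 10 − (-1824484) = 1824494. Step 2 — v_19(1824494) = 4 (factor: 1824494 = (19^4 · 14); the sign does not affect v_p). Step 3 — |x − y|_19 = 19^{-4} = 1/130321.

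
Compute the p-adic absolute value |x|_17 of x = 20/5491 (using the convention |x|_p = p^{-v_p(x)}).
|20/5491|_17 = 289

Step 1 — compute v_17(x) by factoring powers of 17 out of the numerator and denominator: v_17(20/5491) = -2. Step 2 — apply |x|_p = p^{-v_p(x)} = 17^{2} = 289.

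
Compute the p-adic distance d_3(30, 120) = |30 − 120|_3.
d_3(30, 120) = 1/9

Step 1 — x − y = 30 − 120 = -90. Step 2 — v_3(-90) = 2 (factor: -90 = −(3^2 · 10); the sign does not affect v_p). Step 3 — |x − y|_3 = 3^{-2} = 1/9.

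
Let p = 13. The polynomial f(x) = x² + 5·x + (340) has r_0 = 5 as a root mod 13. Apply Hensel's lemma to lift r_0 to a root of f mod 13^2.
r_1 = 148 (mod 169)

Hensel: r_{i+1} = r_i − f(r_i)·(f′(r_i))^{-1} mod 13^{i+2}, f′(x) = 2x + 5. Iterate:
  r_0 = 5 (mod 13)
  r_1 = 148 (mod 169)
Final: r = 148 satisfies f(r) ≡ 0 mod 13^2.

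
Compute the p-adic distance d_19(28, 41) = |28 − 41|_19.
d_19(28, 41) = 1

Step 1 — x − y = 28 − 41 = -13. Step 2 — v_19(-13) = 0 (factor: -13 = −(19^0 · 13); the sign does not affect v_p). Step 3 — |x − y|_19 = 19^{0} = 1.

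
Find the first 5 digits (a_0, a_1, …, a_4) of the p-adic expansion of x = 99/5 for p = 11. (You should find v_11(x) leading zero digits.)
(a_0, …, a_4) = (0, 4, 2, 2, 2)

v_11(99/5) = 1, so a_0 = ... = a_0 = 0. Factor out: x = 11^1 · u with u = 9/5 a unit in ℤ_11. Expand u iteratively via a_{v+i} = u_i mod 11, u_{i+1} = (u_i − a_{v+i})/11:
  u_0 = 9/5;  a_1 = 4;  u_1 = (u_0 − 4)/11 = -1/5
  u_1 = -1/5;  a_2 = 2;  u_2 = (u_1 − 2)/11 = -1/5
  u_2 = -1/5;  a_3 = 2;  u_3 = (u_2 − 2)/11 = -1/5
  u_3 = -1/5;  a_4 = 2;  u_4 = (u_3 − 2)/11 = -1/5
Digits: (0, 4, 2, 2, 2).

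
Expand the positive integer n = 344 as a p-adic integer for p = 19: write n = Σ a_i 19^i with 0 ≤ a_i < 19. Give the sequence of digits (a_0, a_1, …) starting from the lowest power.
(a_0, a_1, …) = (2, 18)

Repeated division by 19 gives the digits low-to-high: 344 = 2 + 18·19^1. Digit sequence: (2, 18).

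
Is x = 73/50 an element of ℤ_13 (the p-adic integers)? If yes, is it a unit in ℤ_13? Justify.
x ∈ ℤ_13^× (unit); v_13(x) = 0

ℤ_13 = {x ∈ ℚ_13 : v_13(x) ≥ 0} and ℤ_13^× = {x ∈ ℤ_13 : v_13(x) = 0}. Here v_13(73/50) = v_13(num) − v_13(den) = 0; compare against these criteria.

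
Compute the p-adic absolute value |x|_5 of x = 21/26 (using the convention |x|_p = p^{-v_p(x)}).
|21/26|_5 = 1

Step 1 — compute v_5(x) by factoring powers of 5 out of the numerator and denominator: v_5(21/26) = 0. Step 2 — apply |x|_p = p^{-v_p(x)} = 5^{0} = 1.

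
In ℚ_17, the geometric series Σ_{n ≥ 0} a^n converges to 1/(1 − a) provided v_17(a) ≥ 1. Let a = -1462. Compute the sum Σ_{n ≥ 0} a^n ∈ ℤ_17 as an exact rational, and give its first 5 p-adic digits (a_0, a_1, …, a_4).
Σ a^n = 1/(1 − a) = 1/1463;  first 5 digits = (1, 16, 12, 8, 11)

v_17(a) = 1 ≥ 1, so the series converges in ℤ_17 to 1/(1 − a) = 1/(1 − (-1462)) = 1/1463. Expand this rational in ℤ_17: compute digits iteratively via d_i = x_i mod 17, x_{i+1} = (x_i − d_i)/17. The first 5 digits are (1, 16, 12, 8, 11).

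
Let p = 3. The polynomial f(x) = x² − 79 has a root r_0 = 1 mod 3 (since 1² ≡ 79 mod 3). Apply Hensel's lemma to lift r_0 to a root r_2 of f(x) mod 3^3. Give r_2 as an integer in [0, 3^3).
r_2 = 22 (mod 27)

Hensel's recurrence: r_{i+1} = r_i − f(r_i)·(f′(r_i))^{-1} mod 3^{i+2}, with f′(x) = 2x. Iterate:
  r_0 = 1 (mod 3)
  r_1 = 4 (mod 9)
  r_2 = 22 (mod 27)
Final: r_2 = 22, and one checks f(r_2) ≡ 0 mod 3^3.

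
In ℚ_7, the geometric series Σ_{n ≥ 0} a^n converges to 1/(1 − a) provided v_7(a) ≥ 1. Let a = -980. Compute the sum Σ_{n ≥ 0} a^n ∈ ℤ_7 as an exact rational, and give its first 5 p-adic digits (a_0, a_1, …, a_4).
Σ a^n = 1/(1 − a) = 1/981;  first 5 digits = (1, 0, 1, 4, 0)

v_7(a) = 2 ≥ 1, so the series converges in ℤ_7 to 1/(1 − a) = 1/(1 − (-980)) = 1/981. Expand this rational in ℤ_7: compute digits iteratively via d_i = x_i mod 7, x_{i+1} = (x_i − d_i)/7. The first 5 digits are (1, 0, 1, 4, 0).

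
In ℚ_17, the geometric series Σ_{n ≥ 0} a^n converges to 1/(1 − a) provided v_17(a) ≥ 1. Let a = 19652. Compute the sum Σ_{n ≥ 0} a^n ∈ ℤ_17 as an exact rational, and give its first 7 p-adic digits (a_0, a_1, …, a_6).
Σ a^n = 1/(1 − a) = -1/19651;  first 7 digits = (1, 0, 0, 4, 0, 0, 16)

v_17(a) = 3 ≥ 1, so the series converges in ℤ_17 to 1/(1 − a) = 1/(1 − 19652) = -1/19651. Expand this rational in ℤ_17: compute digits iteratively via d_i = x_i mod 17, x_{i+1} = (x_i − d_i)/17. The first 7 digits are (1, 0, 0, 4, 0, 0, 16).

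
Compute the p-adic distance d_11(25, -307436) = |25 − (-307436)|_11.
d_11(25, -307436) = 1/14641

Step 1 — x − y = 25 − (-307436) = 307461. Step 2 — v_11(307461) = 4 (factor: 307461 = (11^4 · 21); the sign does not affect v_p). Step 3 — |x − y|_11 = 11^{-4} = 1/14641.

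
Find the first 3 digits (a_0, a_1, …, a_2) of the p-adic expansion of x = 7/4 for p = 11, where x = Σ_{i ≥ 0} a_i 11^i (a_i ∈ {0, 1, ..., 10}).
(a_0, …, a_2) = (10, 2, 8)

v_11(7/4) = 0 (numerator and denominator both coprime to 11), so x ∈ ℤ_11^×. Compute digits iteratively via a_i = x_i mod 11, x_{i+1} = (x_i − a_i)/11, with x_0 = x:
  x_0 = 7/4;  a_0 = 10;  x_1 = (x_0 − 10)/11 = -3/4
  x_1 = -3/4;  a_1 = 2;  x_2 = (x_1 − 2)/11 = -1/4
  x_2 = -1/4;  a_2 = 8;  x_3 = (x_2 − 8)/11 = -3/4
Digits: (10, 2, 8).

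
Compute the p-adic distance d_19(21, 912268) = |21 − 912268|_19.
d_19(21, 912268) = 1/130321

Step 1 — x − y = 21 − 912268 = -912247. Step 2 — v_19(-912247) = 4 (factor: -912247 = −(19^4 · 7); the sign does not affect v_p). Step 3 — |x − y|_19 = 19^{-4} = 1/130321.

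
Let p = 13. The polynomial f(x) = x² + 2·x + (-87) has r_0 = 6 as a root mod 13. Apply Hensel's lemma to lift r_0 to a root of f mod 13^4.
r_3 = 11199 (mod 28561)

Hensel: r_{i+1} = r_i − f(r_i)·(f′(r_i))^{-1} mod 13^{i+2}, f′(x) = 2x + 2. Iterate:
  r_0 = 6 (mod 13)
  r_1 = 45 (mod 169)
  r_2 = 214 (mod 2197)
  r_3 = 11199 (mod 28561)
Final: r = 11199 satisfies f(r) ≡ 0 mod 13^4.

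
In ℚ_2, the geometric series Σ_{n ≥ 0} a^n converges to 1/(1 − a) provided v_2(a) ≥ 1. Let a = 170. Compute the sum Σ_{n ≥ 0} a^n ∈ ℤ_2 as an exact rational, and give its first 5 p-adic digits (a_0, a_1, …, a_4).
Σ a^n = 1/(1 − a) = -1/169;  first 5 digits = (1, 1, 1, 0, 0)

v_2(a) = 1 ≥ 1, so the series converges in ℤ_2 to 1/(1 − a) = 1/(1 − 170) = -1/169. Expand this rational in ℤ_2: compute digits iteratively via d_i = x_i mod 2, x_{i+1} = (x_i − d_i)/2. The first 5 digits are (1, 1, 1, 0, 0).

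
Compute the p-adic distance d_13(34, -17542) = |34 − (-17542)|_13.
d_13(34, -17542) = 1/2197

Step 1 — x − y = 34 − (-17542) = 17576. Step 2 — v_13(17576) = 3 (factor: 17576 = (13^3 · 8); the sign does not affect v_p). Step 3 — |x − y|_13 = 13^{-3} = 1/2197.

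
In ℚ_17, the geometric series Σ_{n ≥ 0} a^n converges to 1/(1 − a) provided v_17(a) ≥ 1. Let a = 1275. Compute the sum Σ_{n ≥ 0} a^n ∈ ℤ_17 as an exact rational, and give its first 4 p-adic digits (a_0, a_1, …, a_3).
Σ a^n = 1/(1 − a) = -1/1274;  first 4 digits = (1, 7, 2, 11)

v_17(a) = 1 ≥ 1, so the series converges in ℤ_17 to 1/(1 − a) = 1/(1 − 1275) = -1/1274. Expand this rational in ℤ_17: compute digits iteratively via d_i = x_i mod 17, x_{i+1} = (x_i − d_i)/17. The first 4 digits are (1, 7, 2, 11).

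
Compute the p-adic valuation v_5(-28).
v_5(-28) = 0

v_5(n) is the largest exponent k such that 5^k divides n. Factor out: -28 = -5^0 · 28. (Sign doesn't affect v_p.) So v_5(-28) = 0.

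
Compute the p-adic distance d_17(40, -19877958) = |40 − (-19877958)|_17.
d_17(40, -19877958) = 1/1419857

Step 1 — x − y = 40 − (-19877958) = 19877998. Step 2 — v_17(19877998) = 5 (factor: 19877998 = (17^5 · 14); the sign does not affect v_p). Step 3 — |x − y|_17 = 17^{-5} = 1/1419857.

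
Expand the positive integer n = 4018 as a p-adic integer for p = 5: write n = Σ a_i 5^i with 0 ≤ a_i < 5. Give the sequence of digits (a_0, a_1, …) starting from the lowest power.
(a_0, a_1, …) = (3, 3, 0, 2, 1, 1)

Repeated division by 5 gives the digits low-to-high: 4018 = 3 + 3·5^1 + 2·5^3 + 1·5^4 + 1·5^5. Digit sequence: (3, 3, 0, 2, 1, 1).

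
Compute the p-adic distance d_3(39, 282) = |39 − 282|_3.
d_3(39, 282) = 1/243

Step 1 — x − y = 39 − 282 = -243. Step 2 — v_3(-243) = 5 (factor: -243 = −(3^5 · 1); the sign does not affect v_p). Step 3 — |x − y|_3 = 3^{-5} = 1/243.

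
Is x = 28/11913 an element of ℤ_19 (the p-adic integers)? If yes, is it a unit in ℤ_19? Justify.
x ∉ ℤ_19 (v_19(x) = -2 < 0)

ℤ_19 = {x ∈ ℚ_19 : v_19(x) ≥ 0} and ℤ_19^× = {x ∈ ℤ_19 : v_19(x) = 0}. Here v_19(28/11913) = v_19(num) − v_19(den) = -2; compare against these criteria.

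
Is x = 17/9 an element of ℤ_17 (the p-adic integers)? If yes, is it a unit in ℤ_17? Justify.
x ∈ ℤ_17 but not a unit; v_17(x) = 1 > 0

ℤ_17 = {x ∈ ℚ_17 : v_17(x) ≥ 0} and ℤ_17^× = {x ∈ ℤ_17 : v_17(x) = 0}. Here v_17(17/9) = v_17(num) − v_17(den) = 1; compare against these criteria.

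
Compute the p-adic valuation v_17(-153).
v_17(-153) = 1

v_17(n) is the largest exponent k such that 17^k divides n. Factor out: -153 = -17^1 · 9. (Sign doesn't affect v_p.) So v_17(-153) = 1.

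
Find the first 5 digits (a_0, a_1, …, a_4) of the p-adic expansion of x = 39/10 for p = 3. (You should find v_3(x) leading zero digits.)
(a_0, …, a_4) = (0, 1, 1, 0, 2)

v_3(39/10) = 1, so a_0 = ... = a_0 = 0. Factor out: x = 3^1 · u with u = 13/10 a unit in ℤ_3. Expand u iteratively via a_{v+i} = u_i mod 3, u_{i+1} = (u_i − a_{v+i})/3:
  u_0 = 13/10;  a_1 = 1;  u_1 = (u_0 − 1)/3 = 1/10
  u_1 = 1/10;  a_2 = 1;  u_2 = (u_1 − 1)/3 = -3/10
  u_2 = -3/10;  a_3 = 0;  u_3 = (u_2 − 0)/3 = -1/10
  u_3 = -1/10;  a_4 = 2;  u_4 = (u_3 − 2)/3 = -7/10
Digits: (0, 1, 1, 0, 2).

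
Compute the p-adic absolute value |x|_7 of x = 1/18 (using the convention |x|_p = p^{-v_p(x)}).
|1/18|_7 = 1

Step 1 — compute v_7(x) by factoring powers of 7 out of the numerator and denominator: v_7(1/18) = 0. Step 2 — apply |x|_p = p^{-v_p(x)} = 7^{0} = 1.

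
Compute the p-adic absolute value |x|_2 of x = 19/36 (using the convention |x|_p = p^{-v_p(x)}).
|19/36|_2 = 4

Step 1 — compute v_2(x) by factoring powers of 2 out of the numerator and denominator: v_2(19/36) = -2. Step 2 — apply |x|_p = p^{-v_p(x)} = 2^{2} = 4.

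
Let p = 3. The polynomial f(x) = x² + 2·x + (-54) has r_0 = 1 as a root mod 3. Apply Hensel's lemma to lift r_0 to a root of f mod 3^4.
r_3 = 52 (mod 81)

Hensel: r_{i+1} = r_i − f(r_i)·(f′(r_i))^{-1} mod 3^{i+2}, f′(x) = 2x + 2. Iterate:
  r_0 = 1 (mod 3)
  r_1 = 7 (mod 9)
  r_2 = 25 (mod 27)
  r_3 = 52 (mod 81)
Final: r = 52 satisfies f(r) ≡ 0 mod 3^4.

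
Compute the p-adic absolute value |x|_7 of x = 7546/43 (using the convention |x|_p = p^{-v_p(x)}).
|7546/43|_7 = 1/343

Step 1 — compute v_7(x) by factoring powers of 7 out of the numerator and denominator: v_7(7546/43) = 3. Step 2 — apply |x|_p = p^{-v_p(x)} = 7^{-3} = 1/343.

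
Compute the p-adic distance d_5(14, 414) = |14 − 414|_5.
d_5(14, 414) = 1/25

Step 1 — x − y = 14 − 414 = -400. Step 2 — v_5(-400) = 2 (factor: -400 = −(5^2 · 16); the sign does not affect v_p). Step 3 — |x − y|_5 = 5^{-2} = 1/25.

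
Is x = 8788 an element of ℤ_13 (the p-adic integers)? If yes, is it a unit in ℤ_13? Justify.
x ∈ ℤ_13 but not a unit; v_13(x) = 3 > 0

ℤ_13 = {x ∈ ℚ_13 : v_13(x) ≥ 0} and ℤ_13^× = {x ∈ ℤ_13 : v_13(x) = 0}. Here v_13(8788) = v_13(num) − v_13(den) = 3; compare against these criteria.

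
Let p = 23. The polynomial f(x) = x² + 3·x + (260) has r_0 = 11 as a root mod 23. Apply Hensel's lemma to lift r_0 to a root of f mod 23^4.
r_3 = 175432 (mod 279841)

Hensel: r_{i+1} = r_i − f(r_i)·(f′(r_i))^{-1} mod 23^{i+2}, f′(x) = 2x + 3. Iterate:
  r_0 = 11 (mod 23)
  r_1 = 333 (mod 529)
  r_2 = 5094 (mod 12167)
  r_3 = 175432 (mod 279841)
Final: r = 175432 satisfies f(r) ≡ 0 mod 23^4.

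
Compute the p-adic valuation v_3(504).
v_3(504) = 2

v_3(n) is the largest exponent k such that 3^k divides n. Factor out: 504 = 3^2 · 56. (Sign doesn't affect v_p.) So v_3(504) = 2.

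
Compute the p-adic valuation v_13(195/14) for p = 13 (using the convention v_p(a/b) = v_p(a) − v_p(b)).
v_13(195/14) = 1

Factor powers of 13 from the numerator and denominator of the reduced fraction: 195 = 13^1 · 15 and 14 = 13^0 · 14. Apply v_p(a/b) = v_p(a) − v_p(b): v_13(195/14) = 1 − 0 = 1.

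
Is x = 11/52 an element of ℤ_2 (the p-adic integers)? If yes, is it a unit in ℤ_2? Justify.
x ∉ ℤ_2 (v_2(x) = -2 < 0)

ℤ_2 = {x ∈ ℚ_2 : v_2(x) ≥ 0} and ℤ_2^× = {x ∈ ℤ_2 : v_2(x) = 0}. Here v_2(11/52) = v_2(num) − v_2(den) = -2; compare against these criteria.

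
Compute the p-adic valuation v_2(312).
v_2(312) = 3

v_2(n) is the largest exponent k such that 2^k divides n. Factor out: 312 = 2^3 · 39. (Sign doesn't affect v_p.) So v_2(312) = 3.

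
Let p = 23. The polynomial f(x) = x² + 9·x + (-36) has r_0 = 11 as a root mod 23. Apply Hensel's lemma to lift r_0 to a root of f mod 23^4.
r_3 = 279829 (mod 279841)

Hensel: r_{i+1} = r_i − f(r_i)·(f′(r_i))^{-1} mod 23^{i+2}, f′(x) = 2x + 9. Iterate:
  r_0 = 11 (mod 23)
  r_1 = 517 (mod 529)
  r_2 = 12155 (mod 12167)
  r_3 = 279829 (mod 279841)
Final: r = 279829 satisfies f(r) ≡ 0 mod 23^4.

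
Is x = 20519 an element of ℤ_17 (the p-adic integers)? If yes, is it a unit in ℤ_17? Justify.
x ∈ ℤ_17 but not a unit; v_17(x) = 2 > 0

ℤ_17 = {x ∈ ℚ_17 : v_17(x) ≥ 0} and ℤ_17^× = {x ∈ ℤ_17 : v_17(x) = 0}. Here v_17(20519) = v_17(num) − v_17(den) = 2; compare against these criteria.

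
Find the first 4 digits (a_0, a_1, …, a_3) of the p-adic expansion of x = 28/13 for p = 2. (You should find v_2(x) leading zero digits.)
(a_0, …, a_3) = (0, 0, 1, 1)

v_2(28/13) = 2, so a_0 = ... = a_1 = 0. Factor out: x = 2^2 · u with u = 7/13 a unit in ℤ_2. Expand u iteratively via a_{v+i} = u_i mod 2, u_{i+1} = (u_i − a_{v+i})/2:
  u_0 = 7/13;  a_2 = 1;  u_1 = (u_0 − 1)/2 = -3/13
  u_1 = -3/13;  a_3 = 1;  u_2 = (u_1 − 1)/2 = -8/13
Digits: (0, 0, 1, 1).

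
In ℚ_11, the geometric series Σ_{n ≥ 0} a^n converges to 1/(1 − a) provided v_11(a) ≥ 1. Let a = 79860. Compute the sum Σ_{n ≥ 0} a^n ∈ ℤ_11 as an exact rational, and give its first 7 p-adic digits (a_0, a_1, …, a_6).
Σ a^n = 1/(1 − a) = -1/79859;  first 7 digits = (1, 0, 0, 5, 5, 0, 3)

v_11(a) = 3 ≥ 1, so the series converges in ℤ_11 to 1/(1 − a) = 1/(1 − 79860) = -1/79859. Expand this rational in ℤ_11: compute digits iteratively via d_i = x_i mod 11, x_{i+1} = (x_i − d_i)/11. The first 7 digits are (1, 0, 0, 5, 5, 0, 3).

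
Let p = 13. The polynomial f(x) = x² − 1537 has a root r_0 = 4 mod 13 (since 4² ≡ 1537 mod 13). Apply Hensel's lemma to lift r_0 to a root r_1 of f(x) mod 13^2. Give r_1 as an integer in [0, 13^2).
r_1 = 4 (mod 169)

Hensel's recurrence: r_{i+1} = r_i − f(r_i)·(f′(r_i))^{-1} mod 13^{i+2}, with f′(x) = 2x. Iterate:
  r_0 = 4 (mod 13)
  r_1 = 4 (mod 169)
Final: r_1 = 4, and one checks f(r_1) ≡ 0 mod 13^2.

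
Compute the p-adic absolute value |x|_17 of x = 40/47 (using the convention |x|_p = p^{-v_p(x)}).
|40/47|_17 = 1

Step 1 — compute v_17(x) by factoring powers of 17 out of the numerator and denominator: v_17(40/47) = 0. Step 2 — apply |x|_p = p^{-v_p(x)} = 17^{0} = 1.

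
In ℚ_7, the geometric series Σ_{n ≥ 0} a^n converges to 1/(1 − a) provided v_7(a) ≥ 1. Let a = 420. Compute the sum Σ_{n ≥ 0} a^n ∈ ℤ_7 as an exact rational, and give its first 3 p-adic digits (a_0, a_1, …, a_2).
Σ a^n = 1/(1 − a) = -1/419;  first 3 digits = (1, 4, 3)

v_7(a) = 1 ≥ 1, so the series converges in ℤ_7 to 1/(1 − a) = 1/(1 − 420) = -1/419. Expand this rational in ℤ_7: compute digits iteratively via d_i = x_i mod 7, x_{i+1} = (x_i − d_i)/7. The first 3 digits are (1, 4, 3).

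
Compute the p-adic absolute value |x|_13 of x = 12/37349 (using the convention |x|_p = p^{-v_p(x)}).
|12/37349|_13 = 2197

Step 1 — compute v_13(x) by factoring powers of 13 out of the numerator and denominator: v_13(12/37349) = -3. Step 2 — apply |x|_p = p^{-v_p(x)} = 13^{3} = 2197.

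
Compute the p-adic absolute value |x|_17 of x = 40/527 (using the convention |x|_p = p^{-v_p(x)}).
|40/527|_17 = 17

Step 1 — compute v_17(x) by factoring powers of 17 out of the numerator and denominator: v_17(40/527) = -1. Step 2 — apply |x|_p = p^{-v_p(x)} = 17^{1} = 17.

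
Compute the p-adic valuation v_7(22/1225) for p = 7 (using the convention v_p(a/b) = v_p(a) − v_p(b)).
v_7(22/1225) = -2

Factor powers of 7 from the numerator and denominator of the reduced fraction: 22 = 7^0 · 22 and 1225 = 7^2 · 25. Apply v_p(a/b) = v_p(a) − v_p(b): v_7(22/1225) = 0 − 2 = -2.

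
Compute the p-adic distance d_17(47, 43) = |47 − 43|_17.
d_17(47, 43) = 1

Step 1 — x − y = 47 − 43 = 4. Step 2 — v_17(4) = 0 (factor: 4 = (17^0 · 4); the sign does not affect v_p). Step 3 — |x − y|_17 = 17^{0} = 1.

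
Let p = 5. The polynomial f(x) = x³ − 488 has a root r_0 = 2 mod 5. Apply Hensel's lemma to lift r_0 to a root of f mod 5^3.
r_2 = 117 (mod 125)

Hensel: r_{i+1} = r_i − f(r_i)/f′(r_i) mod 5^{i+2}, where f′(x) = 3x². Iterate:
  r_0 = 2 (mod 5)
  r_1 = 17 (mod 25)
  r_2 = 117 (mod 125)
Final: r = 117 with f(r) ≡ 0 mod 5^3.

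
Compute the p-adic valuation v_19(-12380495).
v_19(-12380495) = 5

v_19(n) is the largest exponent k such that 19^k divides n. Factor out: -12380495 = -19^5 · 5. (Sign doesn't affect v_p.) So v_19(-12380495) = 5.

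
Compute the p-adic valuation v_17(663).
v_17(663) = 1

v_17(n) is the largest exponent k such that 17^k divides n. Factor out: 663 = 17^1 · 39. (Sign doesn't affect v_p.) So v_17(663) = 1.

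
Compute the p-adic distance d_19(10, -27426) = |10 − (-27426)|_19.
d_19(10, -27426) = 1/6859

Step 1 — x − y = 10 − (-27426) = 27436. Step 2 — v_19(27436) = 3 (factor: 27436 = (19^3 · 4); the sign does not affect v_p). Step 3 — |x − y|_19 = 19^{-3} = 1/6859.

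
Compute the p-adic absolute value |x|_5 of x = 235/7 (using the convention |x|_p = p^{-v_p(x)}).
|235/7|_5 = 1/5

Step 1 — compute v_5(x) by factoring powers of 5 out of the numerator and denominator: v_5(235/7) = 1. Step 2 — apply |x|_p = p^{-v_p(x)} = 5^{-1} = 1/5.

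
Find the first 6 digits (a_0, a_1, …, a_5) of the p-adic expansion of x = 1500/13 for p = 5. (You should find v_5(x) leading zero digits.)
(a_0, …, a_5) = (0, 0, 0, 4, 4, 1)

v_5(1500/13) = 3, so a_0 = ... = a_2 = 0. Factor out: x = 5^3 · u with u = 12/13 a unit in ℤ_5. Expand u iteratively via a_{v+i} = u_i mod 5, u_{i+1} = (u_i − a_{v+i})/5:
  u_0 = 12/13;  a_3 = 4;  u_1 = (u_0 − 4)/5 = -8/13
  u_1 = -8/13;  a_4 = 4;  u_2 = (u_1 − 4)/5 = -12/13
  u_2 = -12/13;  a_5 = 1;  u_3 = (u_2 − 1)/5 = -5/13
Digits: (0, 0, 0, 4, 4, 1).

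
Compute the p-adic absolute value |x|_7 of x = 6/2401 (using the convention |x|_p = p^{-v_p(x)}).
|6/2401|_7 = 2401

Step 1 — compute v_7(x) by factoring powers of 7 out of the numerator and denominator: v_7(6/2401) = -4. Step 2 — apply |x|_p = p^{-v_p(x)} = 7^{4} = 2401.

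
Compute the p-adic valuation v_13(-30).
v_13(-30) = 0

v_13(n) is the largest exponent k such that 13^k divides n. Factor out: -30 = -13^0 · 30. (Sign doesn't affect v_p.) So v_13(-30) = 0.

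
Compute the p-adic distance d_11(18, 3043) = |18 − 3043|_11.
d_11(18, 3043) = 1/121

Step 1 — x − y = 18 − 3043 = -3025. Step 2 — v_11(-3025) = 2 (factor: -3025 = −(11^2 · 25); the sign does not affect v_p). Step 3 — |x − y|_11 = 11^{-2} = 1/121.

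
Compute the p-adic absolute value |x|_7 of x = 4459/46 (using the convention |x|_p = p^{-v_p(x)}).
|4459/46|_7 = 1/343

Step 1 — compute v_7(x) by factoring powers of 7 out of the numerator and denominator: v_7(4459/46) = 3. Step 2 — apply |x|_p = p^{-v_p(x)} = 7^{-3} = 1/343.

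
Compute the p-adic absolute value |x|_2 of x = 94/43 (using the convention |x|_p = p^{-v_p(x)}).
|94/43|_2 = 1/2

Step 1 — compute v_2(x) by factoring powers of 2 out of the numerator and denominator: v_2(94/43) = 1. Step 2 — apply |x|_p = p^{-v_p(x)} = 2^{-1} = 1/2.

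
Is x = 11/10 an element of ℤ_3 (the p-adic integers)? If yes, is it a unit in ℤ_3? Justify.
x ∈ ℤ_3^× (unit); v_3(x) = 0

ℤ_3 = {x ∈ ℚ_3 : v_3(x) ≥ 0} and ℤ_3^× = {x ∈ ℤ_3 : v_3(x) = 0}. Here v_3(11/10) = v_3(num) − v_3(den) = 0; compare against these criteria.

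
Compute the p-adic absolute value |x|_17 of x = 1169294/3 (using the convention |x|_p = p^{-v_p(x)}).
|1169294/3|_17 = 1/83521

Step 1 — compute v_17(x) by factoring powers of 17 out of the numerator and denominator: v_17(1169294/3) = 4. Step 2 — apply |x|_p = p^{-v_p(x)} = 17^{-4} = 1/83521.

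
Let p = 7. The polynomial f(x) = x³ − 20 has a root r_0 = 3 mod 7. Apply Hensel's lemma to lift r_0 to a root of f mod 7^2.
r_1 = 10 (mod 49)

Hensel: r_{i+1} = r_i − f(r_i)/f′(r_i) mod 7^{i+2}, where f′(x) = 3x². Iterate:
  r_0 = 3 (mod 7)
  r_1 = 10 (mod 49)
Final: r = 10 with f(r) ≡ 0 mod 7^2.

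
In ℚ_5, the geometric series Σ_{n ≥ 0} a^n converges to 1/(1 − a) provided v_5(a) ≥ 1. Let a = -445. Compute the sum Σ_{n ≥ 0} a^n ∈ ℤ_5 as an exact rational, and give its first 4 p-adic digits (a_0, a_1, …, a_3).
Σ a^n = 1/(1 − a) = 1/446;  first 4 digits = (1, 1, 3, 1)

v_5(a) = 1 ≥ 1, so the series converges in ℤ_5 to 1/(1 − a) = 1/(1 − (-445)) = 1/446. Expand this rational in ℤ_5: compute digits iteratively via d_i = x_i mod 5, x_{i+1} = (x_i − d_i)/5. The first 4 digits are (1, 1, 3, 1).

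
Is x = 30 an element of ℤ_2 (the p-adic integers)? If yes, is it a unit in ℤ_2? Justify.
x ∈ ℤ_2 but not a unit; v_2(x) = 1 > 0

ℤ_2 = {x ∈ ℚ_2 : v_2(x) ≥ 0} and ℤ_2^× = {x ∈ ℤ_2 : v_2(x) = 0}. Here v_2(30) = v_2(num) − v_2(den) = 1; compare against these criteria.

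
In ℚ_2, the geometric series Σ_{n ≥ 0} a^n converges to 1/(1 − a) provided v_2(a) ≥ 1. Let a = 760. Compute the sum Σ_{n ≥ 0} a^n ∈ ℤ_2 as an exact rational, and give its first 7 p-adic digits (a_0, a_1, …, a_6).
Σ a^n = 1/(1 − a) = -1/759;  first 7 digits = (1, 0, 0, 1, 1, 1, 0)

v_2(a) = 3 ≥ 1, so the series converges in ℤ_2 to 1/(1 − a) = 1/(1 − 760) = -1/759. Expand this rational in ℤ_2: compute digits iteratively via d_i = x_i mod 2, x_{i+1} = (x_i − d_i)/2. The first 7 digits are (1, 0, 0, 1, 1, 1, 0).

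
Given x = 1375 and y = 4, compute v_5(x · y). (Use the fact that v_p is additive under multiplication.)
v_5(5500) = 3

v_p(x) = 3 (factor: 1375 = 5^3 · 11); v_p(y) = 0 (factor: 4 = 5^0 · 4). Additivity: v_p(xy) = v_p(x) + v_p(y) = 3 + 0 = 3. (Direct check: xy = 5500 = 5^3 · (44).)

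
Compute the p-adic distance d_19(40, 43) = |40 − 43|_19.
d_19(40, 43) = 1

Step 1 — x − y = 40 − 43 = -3. Step 2 — v_19(-3) = 0 (factor: -3 = −(19^0 · 3); the sign does not affect v_p). Step 3 — |x − y|_19 = 19^{0} = 1.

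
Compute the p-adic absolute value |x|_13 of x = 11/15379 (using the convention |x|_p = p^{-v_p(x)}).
|11/15379|_13 = 2197

Step 1 — compute v_13(x) by factoring powers of 13 out of the numerator and denominator: v_13(11/15379) = -3. Step 2 — apply |x|_p = p^{-v_p(x)} = 13^{3} = 2197.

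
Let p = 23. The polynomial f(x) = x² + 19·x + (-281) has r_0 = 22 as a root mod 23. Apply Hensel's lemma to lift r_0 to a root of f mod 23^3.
r_2 = 4622 (mod 12167)

Hensel: r_{i+1} = r_i − f(r_i)·(f′(r_i))^{-1} mod 23^{i+2}, f′(x) = 2x + 19. Iterate:
  r_0 = 22 (mod 23)
  r_1 = 390 (mod 529)
  r_2 = 4622 (mod 12167)
Final: r = 4622 satisfies f(r) ≡ 0 mod 23^3.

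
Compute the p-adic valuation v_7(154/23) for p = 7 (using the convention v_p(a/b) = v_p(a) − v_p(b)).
v_7(154/23) = 1

Factor powers of 7 from the numerator and denominator of the reduced fraction: 154 = 7^1 · 22 and 23 = 7^0 · 23. Apply v_p(a/b) = v_p(a) − v_p(b): v_7(154/23) = 1 − 0 = 1.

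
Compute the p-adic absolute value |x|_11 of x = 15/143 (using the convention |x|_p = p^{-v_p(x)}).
|15/143|_11 = 11

Step 1 — compute v_11(x) by factoring powers of 11 out of the numerator and denominator: v_11(15/143) = -1. Step 2 — apply |x|_p = p^{-v_p(x)} = 11^{1} = 11.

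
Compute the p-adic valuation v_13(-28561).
v_13(-28561) = 4

v_13(n) is the largest exponent k such that 13^k divides n. Factor out: -28561 = -13^4 · 1. (Sign doesn't affect v_p.) So v_13(-28561) = 4.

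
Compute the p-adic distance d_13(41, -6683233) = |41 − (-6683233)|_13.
d_13(41, -6683233) = 1/371293

Step 1 — x − y = 41 − (-6683233) = 6683274. Step 2 — v_13(6683274) = 5 (factor: 6683274 = (13^5 · 18); the sign does not affect v_p). Step 3 — |x − y|_13 = 13^{-5} = 1/371293.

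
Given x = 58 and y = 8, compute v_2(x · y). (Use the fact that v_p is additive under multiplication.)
v_2(464) = 4

v_p(x) = 1 (factor: 58 = 2^1 · 29); v_p(y) = 3 (factor: 8 = 2^3 · 1). Additivity: v_p(xy) = v_p(x) + v_p(y) = 1 + 3 = 4. (Direct check: xy = 464 = 2^4 · (29).)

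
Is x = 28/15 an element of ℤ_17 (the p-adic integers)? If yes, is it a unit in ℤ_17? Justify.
x ∈ ℤ_17^× (unit); v_17(x) = 0

ℤ_17 = {x ∈ ℚ_17 : v_17(x) ≥ 0} and ℤ_17^× = {x ∈ ℤ_17 : v_17(x) = 0}. Here v_17(28/15) = v_17(num) − v_17(den) = 0; compare against these criteria.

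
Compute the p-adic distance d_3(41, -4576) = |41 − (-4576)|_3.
d_3(41, -4576) = 1/243

Step 1 — x − y = 41 − (-4576) = 4617. Step 2 — v_3(4617) = 5 (factor: 4617 = (3^5 · 19); the sign does not affect v_p). Step 3 — |x − y|_3 = 3^{-5} = 1/243.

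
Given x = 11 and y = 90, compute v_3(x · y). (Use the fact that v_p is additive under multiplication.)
v_3(990) = 2

v_p(x) = 0 (factor: 11 = 3^0 · 11); v_p(y) = 2 (factor: 90 = 3^2 · 10). Additivity: v_p(xy) = v_p(x) + v_p(y) = 0 + 2 = 2. (Direct check: xy = 990 = 3^2 · (110).)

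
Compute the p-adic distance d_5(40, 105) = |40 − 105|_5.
d_5(40, 105) = 1/5

Step 1 — x − y = 40 − 105 = -65. Step 2 — v_5(-65) = 1 (factor: -65 = −(5^1 · 13); the sign does not affect v_p). Step 3 — |x − y|_5 = 5^{-1} = 1/5.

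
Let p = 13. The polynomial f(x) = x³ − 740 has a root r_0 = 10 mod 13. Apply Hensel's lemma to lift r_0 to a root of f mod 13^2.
r_1 = 88 (mod 169)

Hensel: r_{i+1} = r_i − f(r_i)/f′(r_i) mod 13^{i+2}, where f′(x) = 3x². Iterate:
  r_0 = 10 (mod 13)
  r_1 = 88 (mod 169)
Final: r = 88 with f(r) ≡ 0 mod 13^2.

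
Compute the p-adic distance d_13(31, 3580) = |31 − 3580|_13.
d_13(31, 3580) = 1/169

Step 1 — x − y = 31 − 3580 = -3549. Step 2 — v_13(-3549) = 2 (factor: -3549 = −(13^2 · 21); the sign does not affect v_p). Step 3 — |x − y|_13 = 13^{-2} = 1/169.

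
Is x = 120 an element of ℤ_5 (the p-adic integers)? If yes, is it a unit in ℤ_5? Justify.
x ∈ ℤ_5 but not a unit; v_5(x) = 1 > 0

ℤ_5 = {x ∈ ℚ_5 : v_5(x) ≥ 0} and ℤ_5^× = {x ∈ ℤ_5 : v_5(x) = 0}. Here v_5(120) = v_5(num) − v_5(den) = 1; compare against these criteria.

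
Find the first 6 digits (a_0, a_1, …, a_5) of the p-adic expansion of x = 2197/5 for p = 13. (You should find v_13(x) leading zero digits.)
(a_0, …, a_5) = (0, 0, 0, 8, 2, 5)

v_13(2197/5) = 3, so a_0 = ... = a_2 = 0. Factor out: x = 13^3 · u with u = 1/5 a unit in ℤ_13. Expand u iteratively via a_{v+i} = u_i mod 13, u_{i+1} = (u_i − a_{v+i})/13:
  u_0 = 1/5;  a_3 = 8;  u_1 = (u_0 − 8)/13 = -3/5
  u_1 = -3/5;  a_4 = 2;  u_2 = (u_1 − 2)/13 = -1/5
  u_2 = -1/5;  a_5 = 5;  u_3 = (u_2 − 5)/13 = -2/5
Digits: (0, 0, 0, 8, 2, 5).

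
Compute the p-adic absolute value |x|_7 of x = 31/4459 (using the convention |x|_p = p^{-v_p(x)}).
|31/4459|_7 = 343

Step 1 — compute v_7(x) by factoring powers of 7 out of the numerator and denominator: v_7(31/4459) = -3. Step 2 — apply |x|_p = p^{-v_p(x)} = 7^{3} = 343.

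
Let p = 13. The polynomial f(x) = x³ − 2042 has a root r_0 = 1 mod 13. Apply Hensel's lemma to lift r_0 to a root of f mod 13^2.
r_1 = 118 (mod 169)

Hensel: r_{i+1} = r_i − f(r_i)/f′(r_i) mod 13^{i+2}, where f′(x) = 3x². Iterate:
  r_0 = 1 (mod 13)
  r_1 = 118 (mod 169)
Final: r = 118 with f(r) ≡ 0 mod 13^2.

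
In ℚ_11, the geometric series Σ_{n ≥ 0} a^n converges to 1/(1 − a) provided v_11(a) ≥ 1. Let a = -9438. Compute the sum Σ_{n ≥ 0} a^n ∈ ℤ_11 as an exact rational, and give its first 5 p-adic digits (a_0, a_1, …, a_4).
Σ a^n = 1/(1 − a) = 1/9439;  first 5 digits = (1, 0, 10, 3, 0)

v_11(a) = 2 ≥ 1, so the series converges in ℤ_11 to 1/(1 − a) = 1/(1 − (-9438)) = 1/9439. Expand this rational in ℤ_11: compute digits iteratively via d_i = x_i mod 11, x_{i+1} = (x_i − d_i)/11. The first 5 digits are (1, 0, 10, 3, 0).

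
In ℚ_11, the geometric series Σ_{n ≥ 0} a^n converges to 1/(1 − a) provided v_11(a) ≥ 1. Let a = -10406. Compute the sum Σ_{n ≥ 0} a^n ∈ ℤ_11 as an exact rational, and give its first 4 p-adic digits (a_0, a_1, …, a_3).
Σ a^n = 1/(1 − a) = 1/10407;  first 4 digits = (1, 0, 2, 3)

v_11(a) = 2 ≥ 1, so the series converges in ℤ_11 to 1/(1 − a) = 1/(1 − (-10406)) = 1/10407. Expand this rational in ℤ_11: compute digits iteratively via d_i = x_i mod 11, x_{i+1} = (x_i − d_i)/11. The first 4 digits are (1, 0, 2, 3).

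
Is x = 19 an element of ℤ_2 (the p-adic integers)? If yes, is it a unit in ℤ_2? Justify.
x ∈ ℤ_2^× (unit); v_2(x) = 0

ℤ_2 = {x ∈ ℚ_2 : v_2(x) ≥ 0} and ℤ_2^× = {x ∈ ℤ_2 : v_2(x) = 0}. Here v_2(19) = v_2(num) − v_2(den) = 0; compare against these criteria.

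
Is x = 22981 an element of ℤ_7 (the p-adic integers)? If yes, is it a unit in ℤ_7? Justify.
x ∈ ℤ_7 but not a unit; v_7(x) = 3 > 0

ℤ_7 = {x ∈ ℚ_7 : v_7(x) ≥ 0} and ℤ_7^× = {x ∈ ℤ_7 : v_7(x) = 0}. Here v_7(22981) = v_7(num) − v_7(den) = 3; compare against these criteria.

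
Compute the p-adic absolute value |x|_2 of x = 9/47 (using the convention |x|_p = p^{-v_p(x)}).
|9/47|_2 = 1

Step 1 — compute v_2(x) by factoring powers of 2 out of the numerator and denominator: v_2(9/47) = 0. Step 2 — apply |x|_p = p^{-v_p(x)} = 2^{0} = 1.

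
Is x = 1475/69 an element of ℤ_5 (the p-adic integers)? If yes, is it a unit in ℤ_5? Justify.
x ∈ ℤ_5 but not a unit; v_5(x) = 2 > 0

ℤ_5 = {x ∈ ℚ_5 : v_5(x) ≥ 0} and ℤ_5^× = {x ∈ ℤ_5 : v_5(x) = 0}. Here v_5(1475/69) = v_5(num) − v_5(den) = 2; compare against these criteria.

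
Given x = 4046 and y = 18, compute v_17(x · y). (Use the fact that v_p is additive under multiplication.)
v_17(72828) = 2

v_p(x) = 2 (factor: 4046 = 17^2 · 14); v_p(y) = 0 (factor: 18 = 17^0 · 18). Additivity: v_p(xy) = v_p(x) + v_p(y) = 2 + 0 = 2. (Direct check: xy = 72828 = 17^2 · (252).)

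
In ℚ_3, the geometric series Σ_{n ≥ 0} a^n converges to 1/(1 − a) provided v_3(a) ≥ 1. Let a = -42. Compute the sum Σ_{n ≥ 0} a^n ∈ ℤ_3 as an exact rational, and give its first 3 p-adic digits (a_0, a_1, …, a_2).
Σ a^n = 1/(1 − a) = 1/43;  first 3 digits = (1, 1, 2)

v_3(a) = 1 ≥ 1, so the series converges in ℤ_3 to 1/(1 − a) = 1/(1 − (-42)) = 1/43. Expand this rational in ℤ_3: compute digits iteratively via d_i = x_i mod 3, x_{i+1} = (x_i − d_i)/3. The first 3 digits are (1, 1, 2).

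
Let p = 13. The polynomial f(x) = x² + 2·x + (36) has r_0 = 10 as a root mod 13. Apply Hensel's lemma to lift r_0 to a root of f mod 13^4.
r_3 = 10020 (mod 28561)

Hensel: r_{i+1} = r_i − f(r_i)·(f′(r_i))^{-1} mod 13^{i+2}, f′(x) = 2x + 2. Iterate:
  r_0 = 10 (mod 13)
  r_1 = 49 (mod 169)
  r_2 = 1232 (mod 2197)
  r_3 = 10020 (mod 28561)
Final: r = 10020 satisfies f(r) ≡ 0 mod 13^4.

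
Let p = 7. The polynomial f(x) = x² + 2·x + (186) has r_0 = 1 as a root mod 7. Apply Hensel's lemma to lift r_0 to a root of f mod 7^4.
r_3 = 1877 (mod 2401)

Hensel: r_{i+1} = r_i − f(r_i)·(f′(r_i))^{-1} mod 7^{i+2}, f′(x) = 2x + 2. Iterate:
  r_0 = 1 (mod 7)
  r_1 = 15 (mod 49)
  r_2 = 162 (mod 343)
  r_3 = 1877 (mod 2401)
Final: r = 1877 satisfies f(r) ≡ 0 mod 7^4.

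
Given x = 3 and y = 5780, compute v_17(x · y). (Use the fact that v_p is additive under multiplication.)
v_17(17340) = 2

v_p(x) = 0 (factor: 3 = 17^0 · 3); v_p(y) = 2 (factor: 5780 = 17^2 · 20). Additivity: v_p(xy) = v_p(x) + v_p(y) = 0 + 2 = 2. (Direct check: xy = 17340 = 17^2 · (60).)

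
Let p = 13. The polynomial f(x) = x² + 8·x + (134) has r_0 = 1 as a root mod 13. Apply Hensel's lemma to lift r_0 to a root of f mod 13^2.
r_1 = 105 (mod 169)

Hensel: r_{i+1} = r_i − f(r_i)·(f′(r_i))^{-1} mod 13^{i+2}, f′(x) = 2x + 8. Iterate:
  r_0 = 1 (mod 13)
  r_1 = 105 (mod 169)
Final: r = 105 satisfies f(r) ≡ 0 mod 13^2.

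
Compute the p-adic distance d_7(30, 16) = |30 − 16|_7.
d_7(30, 16) = 1/7

Step 1 — x − y = 30 − 16 = 14. Step 2 — v_7(14) = 1 (factor: 14 = (7^1 · 2); the sign does not affect v_p). Step 3 — |x − y|_7 = 7^{-1} = 1/7.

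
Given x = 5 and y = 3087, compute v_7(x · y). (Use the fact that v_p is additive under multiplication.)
v_7(15435) = 3

v_p(x) = 0 (factor: 5 = 7^0 · 5); v_p(y) = 3 (factor: 3087 = 7^3 · 9). Additivity: v_p(xy) = v_p(x) + v_p(y) = 0 + 3 = 3. (Direct check: xy = 15435 = 7^3 · (45).)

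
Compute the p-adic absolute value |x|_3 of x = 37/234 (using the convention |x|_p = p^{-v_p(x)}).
|37/234|_3 = 9

Step 1 — compute v_3(x) by factoring powers of 3 out of the numerator and denominator: v_3(37/234) = -2. Step 2 — apply |x|_p = p^{-v_p(x)} = 3^{2} = 9.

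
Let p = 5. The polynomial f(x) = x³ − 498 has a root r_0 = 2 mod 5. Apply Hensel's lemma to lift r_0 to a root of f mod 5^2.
r_1 = 22 (mod 25)

Hensel: r_{i+1} = r_i − f(r_i)/f′(r_i) mod 5^{i+2}, where f′(x) = 3x². Iterate:
  r_0 = 2 (mod 5)
  r_1 = 22 (mod 25)
Final: r = 22 with f(r) ≡ 0 mod 5^2.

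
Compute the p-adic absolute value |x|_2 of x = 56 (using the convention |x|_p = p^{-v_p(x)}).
|56|_2 = 1/8

Step 1 — compute v_2(x) by factoring powers of 2 out of the numerator and denominator: v_2(56) = 3. Step 2 — apply |x|_p = p^{-v_p(x)} = 2^{-3} = 1/8.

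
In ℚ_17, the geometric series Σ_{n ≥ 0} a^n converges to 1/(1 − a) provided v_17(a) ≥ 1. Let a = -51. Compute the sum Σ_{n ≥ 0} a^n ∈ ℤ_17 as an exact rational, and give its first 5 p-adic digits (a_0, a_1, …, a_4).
Σ a^n = 1/(1 − a) = 1/52;  first 5 digits = (1, 14, 8, 7, 11)

v_17(a) = 1 ≥ 1, so the series converges in ℤ_17 to 1/(1 − a) = 1/(1 − (-51)) = 1/52. Expand this rational in ℤ_17: compute digits iteratively via d_i = x_i mod 17, x_{i+1} = (x_i − d_i)/17. The first 5 digits are (1, 14, 8, 7, 11).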